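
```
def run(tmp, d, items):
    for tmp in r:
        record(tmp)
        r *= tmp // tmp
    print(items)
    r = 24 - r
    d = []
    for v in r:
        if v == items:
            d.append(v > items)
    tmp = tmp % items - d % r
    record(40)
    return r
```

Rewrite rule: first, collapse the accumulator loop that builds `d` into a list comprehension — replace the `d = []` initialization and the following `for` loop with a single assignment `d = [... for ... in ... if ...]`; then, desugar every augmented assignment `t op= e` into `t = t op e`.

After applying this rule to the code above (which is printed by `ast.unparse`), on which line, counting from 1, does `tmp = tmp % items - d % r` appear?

8

Transformed code:
def run(tmp, d, items):
    for tmp in r:
        record(tmp)
        r = r * (tmp // tmp)
    print(items)
    r = 24 - r
    d = [v > items for v in r if v == items]
    tmp = tmp % items - d % r
    record(40)
    return r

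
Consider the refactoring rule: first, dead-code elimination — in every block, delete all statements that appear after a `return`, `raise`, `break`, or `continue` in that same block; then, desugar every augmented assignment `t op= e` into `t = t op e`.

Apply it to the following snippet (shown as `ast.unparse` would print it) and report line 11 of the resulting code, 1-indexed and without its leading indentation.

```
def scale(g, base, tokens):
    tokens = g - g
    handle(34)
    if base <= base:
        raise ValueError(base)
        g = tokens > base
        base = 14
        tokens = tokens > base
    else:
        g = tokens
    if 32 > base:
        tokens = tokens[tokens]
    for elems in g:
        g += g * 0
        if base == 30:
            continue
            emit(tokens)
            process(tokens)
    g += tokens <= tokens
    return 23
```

Transformed code:
def scale(g, base, tokens):
    tokens = g - g
    handle(34)
    if base <= base:
        raise ValueError(base)
    else:
        g = tokens
    if 32 > base:
        tokens = tokens[tokens]
    for elems in g:
        g = g + g * 0
        if base == 30:
            continue
    g = g + (tokens <= tokens)
    return 23

g = g + g * 0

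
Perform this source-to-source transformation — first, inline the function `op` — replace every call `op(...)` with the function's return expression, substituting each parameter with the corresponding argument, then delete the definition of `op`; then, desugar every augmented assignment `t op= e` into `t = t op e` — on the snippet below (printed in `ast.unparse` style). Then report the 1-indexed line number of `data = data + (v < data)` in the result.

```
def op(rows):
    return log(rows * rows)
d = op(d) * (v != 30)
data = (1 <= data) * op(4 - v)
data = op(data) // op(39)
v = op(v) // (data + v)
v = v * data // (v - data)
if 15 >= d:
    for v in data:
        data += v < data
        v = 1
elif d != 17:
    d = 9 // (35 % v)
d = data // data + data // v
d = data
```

8

Transformed code:
d = log(d * d) * (v != 30)
data = (1 <= data) * log((4 - v) * (4 - v))
data = log(data * data) // log(39 * 39)
v = log(v * v) // (data + v)
v = v * data // (v - data)
if 15 >= d:
    for v in data:
        data = data + (v < data)
        v = 1
elif d != 17:
    d = 9 // (35 % v)
d = data // data + data // v
d = data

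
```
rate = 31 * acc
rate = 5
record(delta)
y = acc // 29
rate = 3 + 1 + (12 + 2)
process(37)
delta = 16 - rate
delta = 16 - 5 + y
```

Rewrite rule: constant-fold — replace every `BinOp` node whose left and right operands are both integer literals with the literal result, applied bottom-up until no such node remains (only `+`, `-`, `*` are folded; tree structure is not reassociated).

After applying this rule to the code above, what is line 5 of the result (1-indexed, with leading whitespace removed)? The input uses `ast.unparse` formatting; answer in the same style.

rate = 18

Transformed code:
rate = 31 * acc
rate = 5
record(delta)
y = acc // 29
rate = 18
process(37)
delta = 16 - rate
delta = 11 + y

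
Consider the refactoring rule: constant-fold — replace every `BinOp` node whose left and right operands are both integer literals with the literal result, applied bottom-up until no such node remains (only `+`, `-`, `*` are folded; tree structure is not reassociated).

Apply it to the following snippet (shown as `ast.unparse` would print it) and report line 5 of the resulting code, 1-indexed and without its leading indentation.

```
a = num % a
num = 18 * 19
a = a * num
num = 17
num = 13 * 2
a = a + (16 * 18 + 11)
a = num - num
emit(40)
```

num = 26

Transformed code:
a = num % a
num = 342
a = a * num
num = 17
num = 26
a = a + 299
a = num - num
emit(40)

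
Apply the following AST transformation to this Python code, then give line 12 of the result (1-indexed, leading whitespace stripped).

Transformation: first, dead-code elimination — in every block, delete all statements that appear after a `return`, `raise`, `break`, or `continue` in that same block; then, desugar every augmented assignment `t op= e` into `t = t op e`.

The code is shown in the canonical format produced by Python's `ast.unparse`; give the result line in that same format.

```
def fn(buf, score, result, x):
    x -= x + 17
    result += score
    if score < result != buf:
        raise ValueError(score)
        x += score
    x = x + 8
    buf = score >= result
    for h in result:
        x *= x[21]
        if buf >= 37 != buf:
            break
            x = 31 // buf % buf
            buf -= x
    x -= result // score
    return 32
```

x = x - result // score

Transformed code:
def fn(buf, score, result, x):
    x = x - (x + 17)
    result = result + score
    if score < result != buf:
        raise ValueError(score)
    x = x + 8
    buf = score >= result
    for h in result:
        x = x * x[21]
        if buf >= 37 != buf:
            break
    x = x - result // score
    return 32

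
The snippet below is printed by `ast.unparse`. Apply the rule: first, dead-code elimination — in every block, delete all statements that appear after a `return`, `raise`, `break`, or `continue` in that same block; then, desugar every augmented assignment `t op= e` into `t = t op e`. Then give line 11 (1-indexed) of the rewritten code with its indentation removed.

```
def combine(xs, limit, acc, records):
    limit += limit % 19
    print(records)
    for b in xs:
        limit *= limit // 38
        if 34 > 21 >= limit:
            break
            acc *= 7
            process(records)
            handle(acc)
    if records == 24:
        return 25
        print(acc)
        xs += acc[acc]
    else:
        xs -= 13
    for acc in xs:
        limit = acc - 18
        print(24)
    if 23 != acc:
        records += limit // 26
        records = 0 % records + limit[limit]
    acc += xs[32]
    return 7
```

Transformed code:
def combine(xs, limit, acc, records):
    limit = limit + limit % 19
    print(records)
    for b in xs:
        limit = limit * (limit // 38)
        if 34 > 21 >= limit:
            break
    if records == 24:
        return 25
    else:
        xs = xs - 13
    for acc in xs:
        limit = acc - 18
        print(24)
    if 23 != acc:
        records = records + limit // 26
        records = 0 % records + limit[limit]
    acc = acc + xs[32]
    return 7

xs = xs - 13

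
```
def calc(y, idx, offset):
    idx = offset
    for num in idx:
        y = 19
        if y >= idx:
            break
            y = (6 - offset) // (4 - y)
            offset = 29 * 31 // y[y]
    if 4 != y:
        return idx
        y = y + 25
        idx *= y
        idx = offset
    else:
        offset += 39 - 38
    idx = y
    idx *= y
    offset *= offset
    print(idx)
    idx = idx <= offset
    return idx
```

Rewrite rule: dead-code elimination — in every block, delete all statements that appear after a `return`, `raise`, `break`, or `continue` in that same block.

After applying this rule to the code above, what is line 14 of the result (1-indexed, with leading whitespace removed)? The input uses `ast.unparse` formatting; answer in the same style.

print(idx)

Transformed code:
def calc(y, idx, offset):
    idx = offset
    for num in idx:
        y = 19
        if y >= idx:
            break
    if 4 != y:
        return idx
    else:
        offset += 39 - 38
    idx = y
    idx *= y
    offset *= offset
    print(idx)
    idx = idx <= offset
    return idx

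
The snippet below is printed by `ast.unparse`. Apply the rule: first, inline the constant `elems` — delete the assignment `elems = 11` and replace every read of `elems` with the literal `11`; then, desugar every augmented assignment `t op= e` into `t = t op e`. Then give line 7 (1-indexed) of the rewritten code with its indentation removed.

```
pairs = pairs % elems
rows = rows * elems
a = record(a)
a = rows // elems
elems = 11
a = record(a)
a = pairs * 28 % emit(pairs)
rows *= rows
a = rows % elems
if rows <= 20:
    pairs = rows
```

Transformed code:
pairs = pairs % 11
rows = rows * 11
a = record(a)
a = rows // 11
a = record(a)
a = pairs * 28 % emit(pairs)
rows = rows * rows
a = rows % 11
if rows <= 20:
    pairs = rows

rows = rows * rows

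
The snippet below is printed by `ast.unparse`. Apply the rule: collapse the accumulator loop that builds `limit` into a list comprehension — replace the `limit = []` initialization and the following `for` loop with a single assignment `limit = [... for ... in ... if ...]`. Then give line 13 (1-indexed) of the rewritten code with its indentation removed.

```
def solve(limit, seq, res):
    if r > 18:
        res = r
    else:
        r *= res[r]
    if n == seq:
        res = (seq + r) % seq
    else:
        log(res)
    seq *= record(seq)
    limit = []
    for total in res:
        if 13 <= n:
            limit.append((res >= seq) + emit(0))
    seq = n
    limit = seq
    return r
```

Transformed code:
def solve(limit, seq, res):
    if r > 18:
        res = r
    else:
        r *= res[r]
    if n == seq:
        res = (seq + r) % seq
    else:
        log(res)
    seq *= record(seq)
    limit = [(res >= seq) + emit(0) for total in res if 13 <= n]
    seq = n
    limit = seq
    return r

limit = seq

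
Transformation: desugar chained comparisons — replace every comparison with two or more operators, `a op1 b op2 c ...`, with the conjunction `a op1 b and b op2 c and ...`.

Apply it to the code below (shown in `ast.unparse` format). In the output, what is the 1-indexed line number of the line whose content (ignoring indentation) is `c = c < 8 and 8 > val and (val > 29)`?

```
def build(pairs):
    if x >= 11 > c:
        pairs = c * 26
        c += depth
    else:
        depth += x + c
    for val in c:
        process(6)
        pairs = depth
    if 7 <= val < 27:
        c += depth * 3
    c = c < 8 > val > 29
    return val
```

Transformed code:
def build(pairs):
    if x >= 11 and 11 > c:
        pairs = c * 26
        c += depth
    else:
        depth += x + c
    for val in c:
        process(6)
        pairs = depth
    if 7 <= val and val < 27:
        c += depth * 3
    c = c < 8 and 8 > val and (val > 29)
    return val

12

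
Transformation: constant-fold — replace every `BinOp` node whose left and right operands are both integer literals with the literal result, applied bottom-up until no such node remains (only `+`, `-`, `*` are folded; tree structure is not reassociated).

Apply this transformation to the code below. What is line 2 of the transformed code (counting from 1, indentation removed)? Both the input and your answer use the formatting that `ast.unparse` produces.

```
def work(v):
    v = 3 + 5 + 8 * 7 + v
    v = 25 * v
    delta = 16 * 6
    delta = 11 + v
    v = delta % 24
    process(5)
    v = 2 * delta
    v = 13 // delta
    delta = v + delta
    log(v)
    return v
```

Transformed code:
def work(v):
    v = 64 + v
    v = 25 * v
    delta = 96
    delta = 11 + v
    v = delta % 24
    process(5)
    v = 2 * delta
    v = 13 // delta
    delta = v + delta
    log(v)
    return v

v = 64 + v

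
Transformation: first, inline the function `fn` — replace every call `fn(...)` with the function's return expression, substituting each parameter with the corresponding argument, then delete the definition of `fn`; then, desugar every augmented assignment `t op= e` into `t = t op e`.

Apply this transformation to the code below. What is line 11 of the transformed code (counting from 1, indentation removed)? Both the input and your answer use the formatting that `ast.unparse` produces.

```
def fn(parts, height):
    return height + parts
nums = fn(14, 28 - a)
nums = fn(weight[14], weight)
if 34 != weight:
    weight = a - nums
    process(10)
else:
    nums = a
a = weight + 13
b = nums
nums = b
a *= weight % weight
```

Transformed code:
nums = 28 - a + 14
nums = weight + weight[14]
if 34 != weight:
    weight = a - nums
    process(10)
else:
    nums = a
a = weight + 13
b = nums
nums = b
a = a * (weight % weight)

a = a * (weight % weight)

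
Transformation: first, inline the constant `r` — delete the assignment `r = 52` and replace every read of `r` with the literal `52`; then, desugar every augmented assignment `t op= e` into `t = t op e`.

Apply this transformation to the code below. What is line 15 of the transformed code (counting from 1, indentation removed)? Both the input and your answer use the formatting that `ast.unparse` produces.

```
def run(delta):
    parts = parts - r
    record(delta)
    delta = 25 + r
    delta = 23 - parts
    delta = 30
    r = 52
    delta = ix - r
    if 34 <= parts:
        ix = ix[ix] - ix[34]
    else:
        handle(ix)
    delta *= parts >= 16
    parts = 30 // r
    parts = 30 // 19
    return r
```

return 52

Transformed code:
def run(delta):
    parts = parts - 52
    record(delta)
    delta = 25 + 52
    delta = 23 - parts
    delta = 30
    delta = ix - 52
    if 34 <= parts:
        ix = ix[ix] - ix[34]
    else:
        handle(ix)
    delta = delta * (parts >= 16)
    parts = 30 // 52
    parts = 30 // 19
    return 52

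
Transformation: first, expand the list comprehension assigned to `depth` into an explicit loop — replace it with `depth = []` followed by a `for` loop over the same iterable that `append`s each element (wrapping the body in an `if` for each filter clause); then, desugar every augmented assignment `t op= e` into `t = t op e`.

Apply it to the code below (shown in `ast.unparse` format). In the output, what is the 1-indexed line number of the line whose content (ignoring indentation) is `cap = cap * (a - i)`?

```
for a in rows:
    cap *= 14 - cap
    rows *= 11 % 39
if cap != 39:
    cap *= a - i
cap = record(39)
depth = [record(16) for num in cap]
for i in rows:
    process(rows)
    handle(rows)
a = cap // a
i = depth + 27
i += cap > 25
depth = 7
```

5

Transformed code:
for a in rows:
    cap = cap * (14 - cap)
    rows = rows * (11 % 39)
if cap != 39:
    cap = cap * (a - i)
cap = record(39)
depth = []
for num in cap:
    depth.append(record(16))
for i in rows:
    process(rows)
    handle(rows)
a = cap // a
i = depth + 27
i = i + (cap > 25)
depth = 7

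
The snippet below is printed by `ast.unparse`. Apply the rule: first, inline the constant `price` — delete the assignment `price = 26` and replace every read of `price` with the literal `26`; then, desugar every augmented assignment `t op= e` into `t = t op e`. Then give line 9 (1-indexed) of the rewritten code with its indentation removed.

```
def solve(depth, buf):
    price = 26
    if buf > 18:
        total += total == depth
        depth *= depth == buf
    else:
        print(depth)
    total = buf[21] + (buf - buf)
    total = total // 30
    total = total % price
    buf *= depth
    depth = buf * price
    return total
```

total = total % 26

Transformed code:
def solve(depth, buf):
    if buf > 18:
        total = total + (total == depth)
        depth = depth * (depth == buf)
    else:
        print(depth)
    total = buf[21] + (buf - buf)
    total = total // 30
    total = total % 26
    buf = buf * depth
    depth = buf * 26
    return total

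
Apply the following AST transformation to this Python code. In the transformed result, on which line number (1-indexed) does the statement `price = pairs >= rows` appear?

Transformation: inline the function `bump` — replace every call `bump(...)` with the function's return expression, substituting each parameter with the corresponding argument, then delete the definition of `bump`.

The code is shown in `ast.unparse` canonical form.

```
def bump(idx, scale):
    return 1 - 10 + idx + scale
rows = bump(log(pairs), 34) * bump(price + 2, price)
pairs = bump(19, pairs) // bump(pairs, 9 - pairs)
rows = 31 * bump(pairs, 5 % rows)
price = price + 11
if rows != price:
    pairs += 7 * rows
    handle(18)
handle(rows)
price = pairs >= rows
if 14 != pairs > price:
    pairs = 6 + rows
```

9

Transformed code:
rows = (1 - 10 + log(pairs) + 34) * (1 - 10 + (price + 2) + price)
pairs = (1 - 10 + 19 + pairs) // (1 - 10 + pairs + (9 - pairs))
rows = 31 * (1 - 10 + pairs + 5 % rows)
price = price + 11
if rows != price:
    pairs += 7 * rows
    handle(18)
handle(rows)
price = pairs >= rows
if 14 != pairs > price:
    pairs = 6 + rows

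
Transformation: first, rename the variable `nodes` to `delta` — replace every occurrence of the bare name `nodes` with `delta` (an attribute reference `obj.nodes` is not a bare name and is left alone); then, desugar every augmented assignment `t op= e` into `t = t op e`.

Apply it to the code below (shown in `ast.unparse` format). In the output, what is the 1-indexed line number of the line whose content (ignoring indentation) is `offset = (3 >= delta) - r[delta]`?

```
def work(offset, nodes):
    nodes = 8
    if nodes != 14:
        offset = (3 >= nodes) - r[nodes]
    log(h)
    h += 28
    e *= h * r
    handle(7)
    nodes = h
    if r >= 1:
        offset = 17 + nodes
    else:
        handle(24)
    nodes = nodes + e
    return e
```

4

Transformed code:
def work(offset, delta):
    delta = 8
    if delta != 14:
        offset = (3 >= delta) - r[delta]
    log(h)
    h = h + 28
    e = e * (h * r)
    handle(7)
    delta = h
    if r >= 1:
        offset = 17 + delta
    else:
        handle(24)
    delta = delta + e
    return e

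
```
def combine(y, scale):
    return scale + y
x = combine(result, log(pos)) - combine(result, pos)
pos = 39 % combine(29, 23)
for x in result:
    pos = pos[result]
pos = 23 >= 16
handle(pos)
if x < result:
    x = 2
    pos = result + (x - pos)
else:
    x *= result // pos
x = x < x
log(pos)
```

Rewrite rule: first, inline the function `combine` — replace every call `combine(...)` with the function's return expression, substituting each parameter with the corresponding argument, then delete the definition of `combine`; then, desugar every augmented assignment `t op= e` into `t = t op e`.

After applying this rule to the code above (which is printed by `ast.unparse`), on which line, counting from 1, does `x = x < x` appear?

Transformed code:
x = log(pos) + result - (pos + result)
pos = 39 % (23 + 29)
for x in result:
    pos = pos[result]
pos = 23 >= 16
handle(pos)
if x < result:
    x = 2
    pos = result + (x - pos)
else:
    x = x * (result // pos)
x = x < x
log(pos)

12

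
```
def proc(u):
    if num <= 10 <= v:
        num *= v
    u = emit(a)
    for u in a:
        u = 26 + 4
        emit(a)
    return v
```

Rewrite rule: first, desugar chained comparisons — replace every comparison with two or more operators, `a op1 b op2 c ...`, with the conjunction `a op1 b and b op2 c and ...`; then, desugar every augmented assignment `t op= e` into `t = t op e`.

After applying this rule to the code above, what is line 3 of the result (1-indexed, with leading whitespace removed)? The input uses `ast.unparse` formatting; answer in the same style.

Transformed code:
def proc(u):
    if num <= 10 and 10 <= v:
        num = num * v
    u = emit(a)
    for u in a:
        u = 26 + 4
        emit(a)
    return v

num = num * v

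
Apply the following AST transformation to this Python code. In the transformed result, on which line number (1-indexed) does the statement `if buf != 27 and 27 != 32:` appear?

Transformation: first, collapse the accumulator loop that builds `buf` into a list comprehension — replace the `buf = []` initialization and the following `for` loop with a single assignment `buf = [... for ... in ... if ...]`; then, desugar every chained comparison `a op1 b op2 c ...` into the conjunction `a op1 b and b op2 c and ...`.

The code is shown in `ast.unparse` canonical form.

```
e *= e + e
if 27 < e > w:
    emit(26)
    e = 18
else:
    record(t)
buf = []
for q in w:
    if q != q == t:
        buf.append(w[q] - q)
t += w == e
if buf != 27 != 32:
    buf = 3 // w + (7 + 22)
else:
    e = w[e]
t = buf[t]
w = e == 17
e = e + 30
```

Transformed code:
e *= e + e
if 27 < e and e > w:
    emit(26)
    e = 18
else:
    record(t)
buf = [w[q] - q for q in w if q != q and q == t]
t += w == e
if buf != 27 and 27 != 32:
    buf = 3 // w + (7 + 22)
else:
    e = w[e]
t = buf[t]
w = e == 17
e = e + 30

9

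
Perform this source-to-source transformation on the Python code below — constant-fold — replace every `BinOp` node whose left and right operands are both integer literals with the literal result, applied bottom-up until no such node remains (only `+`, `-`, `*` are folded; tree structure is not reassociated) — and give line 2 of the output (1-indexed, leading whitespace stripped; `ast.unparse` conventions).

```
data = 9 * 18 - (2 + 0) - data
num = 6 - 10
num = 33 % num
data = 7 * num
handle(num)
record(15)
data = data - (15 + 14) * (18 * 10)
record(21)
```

Transformed code:
data = 160 - data
num = -4
num = 33 % num
data = 7 * num
handle(num)
record(15)
data = data - 5220
record(21)

num = -4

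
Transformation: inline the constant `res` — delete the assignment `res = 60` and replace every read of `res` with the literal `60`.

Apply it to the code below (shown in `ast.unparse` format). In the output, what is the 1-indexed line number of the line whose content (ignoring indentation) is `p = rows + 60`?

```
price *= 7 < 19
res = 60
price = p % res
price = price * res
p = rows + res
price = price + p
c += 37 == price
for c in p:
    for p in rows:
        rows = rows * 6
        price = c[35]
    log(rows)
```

Transformed code:
price *= 7 < 19
price = p % 60
price = price * 60
p = rows + 60
price = price + p
c += 37 == price
for c in p:
    for p in rows:
        rows = rows * 6
        price = c[35]
    log(rows)

4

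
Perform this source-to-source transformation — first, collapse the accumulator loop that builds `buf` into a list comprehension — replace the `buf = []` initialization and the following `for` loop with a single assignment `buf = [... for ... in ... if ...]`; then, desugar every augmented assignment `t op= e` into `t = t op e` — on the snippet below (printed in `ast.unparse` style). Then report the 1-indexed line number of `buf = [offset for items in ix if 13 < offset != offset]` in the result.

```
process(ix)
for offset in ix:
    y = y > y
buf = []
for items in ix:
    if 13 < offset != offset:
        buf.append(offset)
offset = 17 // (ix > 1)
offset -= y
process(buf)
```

Transformed code:
process(ix)
for offset in ix:
    y = y > y
buf = [offset for items in ix if 13 < offset != offset]
offset = 17 // (ix > 1)
offset = offset - y
process(buf)

4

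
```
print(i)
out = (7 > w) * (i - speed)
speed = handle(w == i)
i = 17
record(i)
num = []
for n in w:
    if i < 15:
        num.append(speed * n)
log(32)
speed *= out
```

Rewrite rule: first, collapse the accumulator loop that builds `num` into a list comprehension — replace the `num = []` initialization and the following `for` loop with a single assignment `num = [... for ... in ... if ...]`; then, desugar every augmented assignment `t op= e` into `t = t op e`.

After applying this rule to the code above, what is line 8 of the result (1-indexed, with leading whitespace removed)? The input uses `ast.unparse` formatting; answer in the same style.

Transformed code:
print(i)
out = (7 > w) * (i - speed)
speed = handle(w == i)
i = 17
record(i)
num = [speed * n for n in w if i < 15]
log(32)
speed = speed * out

speed = speed * out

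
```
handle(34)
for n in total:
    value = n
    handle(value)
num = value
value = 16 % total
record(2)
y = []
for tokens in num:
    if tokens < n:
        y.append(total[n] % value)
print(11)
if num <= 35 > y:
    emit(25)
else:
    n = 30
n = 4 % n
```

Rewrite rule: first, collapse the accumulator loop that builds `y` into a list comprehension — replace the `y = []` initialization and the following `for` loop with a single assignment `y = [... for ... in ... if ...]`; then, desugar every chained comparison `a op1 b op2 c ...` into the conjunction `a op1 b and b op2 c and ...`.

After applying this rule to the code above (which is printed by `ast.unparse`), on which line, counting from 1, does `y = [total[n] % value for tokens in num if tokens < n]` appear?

Transformed code:
handle(34)
for n in total:
    value = n
    handle(value)
num = value
value = 16 % total
record(2)
y = [total[n] % value for tokens in num if tokens < n]
print(11)
if num <= 35 and 35 > y:
    emit(25)
else:
    n = 30
n = 4 % n

8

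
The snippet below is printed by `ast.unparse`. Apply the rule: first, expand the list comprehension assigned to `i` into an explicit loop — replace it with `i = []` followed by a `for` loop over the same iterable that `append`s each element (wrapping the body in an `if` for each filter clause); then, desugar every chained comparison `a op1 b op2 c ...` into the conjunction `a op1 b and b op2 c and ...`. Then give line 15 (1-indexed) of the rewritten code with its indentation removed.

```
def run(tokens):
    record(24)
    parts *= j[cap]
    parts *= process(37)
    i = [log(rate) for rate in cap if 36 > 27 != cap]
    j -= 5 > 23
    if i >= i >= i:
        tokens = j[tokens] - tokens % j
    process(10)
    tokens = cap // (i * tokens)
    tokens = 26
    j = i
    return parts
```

j = i

Transformed code:
def run(tokens):
    record(24)
    parts *= j[cap]
    parts *= process(37)
    i = []
    for rate in cap:
        if 36 > 27 and 27 != cap:
            i.append(log(rate))
    j -= 5 > 23
    if i >= i and i >= i:
        tokens = j[tokens] - tokens % j
    process(10)
    tokens = cap // (i * tokens)
    tokens = 26
    j = i
    return parts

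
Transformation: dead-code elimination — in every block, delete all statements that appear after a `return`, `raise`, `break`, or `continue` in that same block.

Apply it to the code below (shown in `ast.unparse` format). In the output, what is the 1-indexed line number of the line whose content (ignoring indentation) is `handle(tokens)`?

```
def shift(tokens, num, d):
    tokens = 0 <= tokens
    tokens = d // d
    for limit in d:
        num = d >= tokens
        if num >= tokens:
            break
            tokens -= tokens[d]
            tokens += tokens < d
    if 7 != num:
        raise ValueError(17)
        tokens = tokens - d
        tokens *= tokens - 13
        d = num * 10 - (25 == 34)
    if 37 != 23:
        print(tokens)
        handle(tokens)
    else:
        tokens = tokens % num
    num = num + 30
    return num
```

12

Transformed code:
def shift(tokens, num, d):
    tokens = 0 <= tokens
    tokens = d // d
    for limit in d:
        num = d >= tokens
        if num >= tokens:
            break
    if 7 != num:
        raise ValueError(17)
    if 37 != 23:
        print(tokens)
        handle(tokens)
    else:
        tokens = tokens % num
    num = num + 30
    return num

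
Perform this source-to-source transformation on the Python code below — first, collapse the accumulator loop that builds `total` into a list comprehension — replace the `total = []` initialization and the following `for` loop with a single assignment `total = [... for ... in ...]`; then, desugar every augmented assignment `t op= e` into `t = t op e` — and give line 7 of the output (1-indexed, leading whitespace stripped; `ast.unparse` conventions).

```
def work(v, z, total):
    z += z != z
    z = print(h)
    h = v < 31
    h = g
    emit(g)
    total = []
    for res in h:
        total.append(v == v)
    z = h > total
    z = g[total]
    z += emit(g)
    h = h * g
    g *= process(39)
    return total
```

Transformed code:
def work(v, z, total):
    z = z + (z != z)
    z = print(h)
    h = v < 31
    h = g
    emit(g)
    total = [v == v for res in h]
    z = h > total
    z = g[total]
    z = z + emit(g)
    h = h * g
    g = g * process(39)
    return total

total = [v == v for res in h]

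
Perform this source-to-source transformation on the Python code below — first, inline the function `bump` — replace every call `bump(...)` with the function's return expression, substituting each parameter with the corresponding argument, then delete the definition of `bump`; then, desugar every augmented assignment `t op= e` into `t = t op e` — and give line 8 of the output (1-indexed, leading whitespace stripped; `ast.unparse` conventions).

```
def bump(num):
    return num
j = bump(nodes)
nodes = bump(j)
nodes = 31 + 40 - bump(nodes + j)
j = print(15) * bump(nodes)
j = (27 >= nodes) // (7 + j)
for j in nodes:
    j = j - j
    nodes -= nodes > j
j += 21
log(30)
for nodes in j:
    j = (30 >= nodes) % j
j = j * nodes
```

nodes = nodes - (nodes > j)

Transformed code:
j = nodes
nodes = j
nodes = 31 + 40 - (nodes + j)
j = print(15) * nodes
j = (27 >= nodes) // (7 + j)
for j in nodes:
    j = j - j
    nodes = nodes - (nodes > j)
j = j + 21
log(30)
for nodes in j:
    j = (30 >= nodes) % j
j = j * nodes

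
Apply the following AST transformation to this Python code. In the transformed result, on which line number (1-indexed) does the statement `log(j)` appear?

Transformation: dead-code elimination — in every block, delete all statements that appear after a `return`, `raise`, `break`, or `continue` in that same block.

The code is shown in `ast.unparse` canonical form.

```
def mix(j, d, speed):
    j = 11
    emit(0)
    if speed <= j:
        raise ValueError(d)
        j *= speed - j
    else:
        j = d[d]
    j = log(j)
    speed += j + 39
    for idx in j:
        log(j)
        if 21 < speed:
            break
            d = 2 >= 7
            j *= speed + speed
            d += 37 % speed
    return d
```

Transformed code:
def mix(j, d, speed):
    j = 11
    emit(0)
    if speed <= j:
        raise ValueError(d)
    else:
        j = d[d]
    j = log(j)
    speed += j + 39
    for idx in j:
        log(j)
        if 21 < speed:
            break
    return d

11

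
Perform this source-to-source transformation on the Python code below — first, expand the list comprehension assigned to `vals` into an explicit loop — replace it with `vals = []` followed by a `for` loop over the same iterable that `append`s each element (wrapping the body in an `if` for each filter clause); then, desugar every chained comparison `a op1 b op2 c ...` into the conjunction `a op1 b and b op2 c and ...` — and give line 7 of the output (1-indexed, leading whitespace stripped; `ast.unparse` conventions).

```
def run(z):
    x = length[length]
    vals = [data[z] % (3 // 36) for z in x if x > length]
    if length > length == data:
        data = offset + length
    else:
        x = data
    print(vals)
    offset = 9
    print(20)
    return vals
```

Transformed code:
def run(z):
    x = length[length]
    vals = []
    for z in x:
        if x > length:
            vals.append(data[z] % (3 // 36))
    if length > length and length == data:
        data = offset + length
    else:
        x = data
    print(vals)
    offset = 9
    print(20)
    return vals

if length > length and length == data:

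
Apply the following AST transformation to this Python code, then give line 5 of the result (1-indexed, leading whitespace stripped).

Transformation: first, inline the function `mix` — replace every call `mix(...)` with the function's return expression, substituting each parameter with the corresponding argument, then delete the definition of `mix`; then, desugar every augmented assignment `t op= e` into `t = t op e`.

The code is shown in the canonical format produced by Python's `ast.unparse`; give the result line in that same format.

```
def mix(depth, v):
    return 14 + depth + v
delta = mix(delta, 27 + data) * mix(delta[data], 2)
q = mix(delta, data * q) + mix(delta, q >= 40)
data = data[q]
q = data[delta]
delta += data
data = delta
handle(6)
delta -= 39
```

delta = delta + data

Transformed code:
delta = (14 + delta + (27 + data)) * (14 + delta[data] + 2)
q = 14 + delta + data * q + (14 + delta + (q >= 40))
data = data[q]
q = data[delta]
delta = delta + data
data = delta
handle(6)
delta = delta - 39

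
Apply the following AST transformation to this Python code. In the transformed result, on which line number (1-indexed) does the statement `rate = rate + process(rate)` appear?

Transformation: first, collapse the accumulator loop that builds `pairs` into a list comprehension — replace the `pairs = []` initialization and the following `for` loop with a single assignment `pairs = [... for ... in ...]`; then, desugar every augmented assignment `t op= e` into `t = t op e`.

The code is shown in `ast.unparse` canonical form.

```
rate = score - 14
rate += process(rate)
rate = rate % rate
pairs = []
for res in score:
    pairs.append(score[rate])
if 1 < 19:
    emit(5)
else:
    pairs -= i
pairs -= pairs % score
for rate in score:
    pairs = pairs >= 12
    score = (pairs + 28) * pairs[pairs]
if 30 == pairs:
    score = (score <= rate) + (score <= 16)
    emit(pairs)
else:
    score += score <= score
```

Transformed code:
rate = score - 14
rate = rate + process(rate)
rate = rate % rate
pairs = [score[rate] for res in score]
if 1 < 19:
    emit(5)
else:
    pairs = pairs - i
pairs = pairs - pairs % score
for rate in score:
    pairs = pairs >= 12
    score = (pairs + 28) * pairs[pairs]
if 30 == pairs:
    score = (score <= rate) + (score <= 16)
    emit(pairs)
else:
    score = score + (score <= score)

2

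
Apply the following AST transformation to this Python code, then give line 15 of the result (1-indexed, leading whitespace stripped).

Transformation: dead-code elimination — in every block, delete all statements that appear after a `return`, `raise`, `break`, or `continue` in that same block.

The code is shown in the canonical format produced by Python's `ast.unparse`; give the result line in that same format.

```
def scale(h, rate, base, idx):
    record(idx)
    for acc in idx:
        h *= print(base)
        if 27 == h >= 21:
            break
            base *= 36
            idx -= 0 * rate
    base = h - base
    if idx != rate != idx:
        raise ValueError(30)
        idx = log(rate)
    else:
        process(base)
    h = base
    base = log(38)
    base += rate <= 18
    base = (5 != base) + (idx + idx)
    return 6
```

Transformed code:
def scale(h, rate, base, idx):
    record(idx)
    for acc in idx:
        h *= print(base)
        if 27 == h >= 21:
            break
    base = h - base
    if idx != rate != idx:
        raise ValueError(30)
    else:
        process(base)
    h = base
    base = log(38)
    base += rate <= 18
    base = (5 != base) + (idx + idx)
    return 6

base = (5 != base) + (idx + idx)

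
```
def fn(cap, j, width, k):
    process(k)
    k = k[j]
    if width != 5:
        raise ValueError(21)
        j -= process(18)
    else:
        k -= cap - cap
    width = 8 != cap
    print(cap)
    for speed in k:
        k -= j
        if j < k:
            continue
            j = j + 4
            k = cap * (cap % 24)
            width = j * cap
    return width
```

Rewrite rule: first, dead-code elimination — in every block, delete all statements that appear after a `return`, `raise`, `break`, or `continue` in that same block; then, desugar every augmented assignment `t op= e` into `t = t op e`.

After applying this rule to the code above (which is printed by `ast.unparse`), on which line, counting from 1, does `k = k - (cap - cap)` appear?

Transformed code:
def fn(cap, j, width, k):
    process(k)
    k = k[j]
    if width != 5:
        raise ValueError(21)
    else:
        k = k - (cap - cap)
    width = 8 != cap
    print(cap)
    for speed in k:
        k = k - j
        if j < k:
            continue
    return width

7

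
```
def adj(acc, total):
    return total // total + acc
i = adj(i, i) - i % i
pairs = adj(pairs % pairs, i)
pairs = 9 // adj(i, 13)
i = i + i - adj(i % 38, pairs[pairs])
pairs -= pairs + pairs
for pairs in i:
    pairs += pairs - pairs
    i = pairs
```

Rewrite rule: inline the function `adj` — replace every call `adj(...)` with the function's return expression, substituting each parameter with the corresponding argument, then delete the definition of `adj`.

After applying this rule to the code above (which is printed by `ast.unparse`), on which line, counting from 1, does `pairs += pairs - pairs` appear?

Transformed code:
i = i // i + i - i % i
pairs = i // i + pairs % pairs
pairs = 9 // (13 // 13 + i)
i = i + i - (pairs[pairs] // pairs[pairs] + i % 38)
pairs -= pairs + pairs
for pairs in i:
    pairs += pairs - pairs
    i = pairs

7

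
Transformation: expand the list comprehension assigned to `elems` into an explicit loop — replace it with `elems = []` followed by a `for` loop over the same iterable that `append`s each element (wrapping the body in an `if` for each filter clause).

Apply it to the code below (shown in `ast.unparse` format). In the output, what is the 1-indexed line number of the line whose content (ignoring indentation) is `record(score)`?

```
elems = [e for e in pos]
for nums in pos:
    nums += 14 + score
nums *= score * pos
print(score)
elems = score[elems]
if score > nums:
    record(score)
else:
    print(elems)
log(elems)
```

Transformed code:
elems = []
for e in pos:
    elems.append(e)
for nums in pos:
    nums += 14 + score
nums *= score * pos
print(score)
elems = score[elems]
if score > nums:
    record(score)
else:
    print(elems)
log(elems)

10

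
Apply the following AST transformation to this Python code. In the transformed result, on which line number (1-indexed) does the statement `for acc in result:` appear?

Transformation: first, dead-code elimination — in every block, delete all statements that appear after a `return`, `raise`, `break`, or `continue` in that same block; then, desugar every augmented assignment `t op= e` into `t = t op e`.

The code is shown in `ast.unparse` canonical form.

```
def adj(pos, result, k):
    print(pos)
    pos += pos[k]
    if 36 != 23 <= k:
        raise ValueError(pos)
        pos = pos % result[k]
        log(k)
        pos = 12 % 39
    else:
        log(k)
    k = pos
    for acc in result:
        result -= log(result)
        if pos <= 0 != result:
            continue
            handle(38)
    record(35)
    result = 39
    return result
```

Transformed code:
def adj(pos, result, k):
    print(pos)
    pos = pos + pos[k]
    if 36 != 23 <= k:
        raise ValueError(pos)
    else:
        log(k)
    k = pos
    for acc in result:
        result = result - log(result)
        if pos <= 0 != result:
            continue
    record(35)
    result = 39
    return result

9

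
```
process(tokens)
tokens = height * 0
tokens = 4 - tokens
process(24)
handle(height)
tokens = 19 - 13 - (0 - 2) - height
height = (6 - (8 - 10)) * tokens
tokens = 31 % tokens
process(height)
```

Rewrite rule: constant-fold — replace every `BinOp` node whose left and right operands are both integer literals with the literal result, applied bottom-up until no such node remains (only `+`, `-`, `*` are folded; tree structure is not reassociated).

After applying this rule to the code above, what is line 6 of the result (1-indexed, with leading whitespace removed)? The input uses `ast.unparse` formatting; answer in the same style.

Transformed code:
process(tokens)
tokens = height * 0
tokens = 4 - tokens
process(24)
handle(height)
tokens = 8 - height
height = 8 * tokens
tokens = 31 % tokens
process(height)

tokens = 8 - height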